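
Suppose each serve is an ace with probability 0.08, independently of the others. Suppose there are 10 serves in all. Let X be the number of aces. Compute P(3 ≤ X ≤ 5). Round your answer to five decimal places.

X ~ Binomial(10, 0.08); P(3 ≤ X ≤ 5) = Σ C(10,k) p^k (1−p)^(10−k) over k:
  k=3: C(10,3)·0.08^3·0.92^7 = 0.0342741
  k=4: C(10,4)·0.08^4·0.92^6 = 0.0052156
  k=5: C(10,5)·0.08^5·0.92^5 = 0.0005442
Total = 0.0400340

0.04003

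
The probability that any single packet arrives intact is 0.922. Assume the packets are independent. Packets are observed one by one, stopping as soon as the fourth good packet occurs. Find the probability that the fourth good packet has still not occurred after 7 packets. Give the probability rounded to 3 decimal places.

0.001

Needing more than 7 packets ⇔ fewer than 4 successes in the first 7. With X ~ Binomial(7, 0.922), P(Y > 7) = P(X ≤ 3).
  k=0: C(7,0)·0.922^0·0.078^7 = 0.00000
  k=1: C(7,1)·0.922^1·0.078^6 = 0.00000
  k=2: C(7,2)·0.922^2·0.078^5 = 0.00005
  k=3: C(7,3)·0.922^3·0.078^4 = 0.00102
P(X ≤ 3) = 0.00107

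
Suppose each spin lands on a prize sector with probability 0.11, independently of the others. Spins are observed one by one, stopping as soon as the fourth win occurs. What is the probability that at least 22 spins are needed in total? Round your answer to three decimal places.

0.806

Needing more than 21 spins ⇔ fewer than 4 successes in the first 21. With X ~ Binomial(21, 0.11), P(Y > 21) = P(X ≤ 3).
  k=0: C(21,0)·0.11^0·0.89^21 = 0.08653
  k=1: C(21,1)·0.11^1·0.89^20 = 0.22460
  k=2: C(21,2)·0.11^2·0.89^19 = 0.27760
  k=3: C(21,3)·0.11^3·0.89^18 = 0.21730
P(X ≤ 3) = 0.80603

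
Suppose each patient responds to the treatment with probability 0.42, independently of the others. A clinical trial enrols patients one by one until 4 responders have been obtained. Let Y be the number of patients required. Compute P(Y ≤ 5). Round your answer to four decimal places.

0.1033

Finishing within 5 patients ⇔ at least 4 successes in the first 5. With X ~ Binomial(5, 0.42), P(Y ≤ 5) = 1 − P(X ≤ 3).
  k=0: C(5,0)·0.42^0·0.58^5 = 0.065636
  k=1: C(5,1)·0.42^1·0.58^4 = 0.237646
  k=2: C(5,2)·0.42^2·0.58^3 = 0.344178
  k=3: C(5,3)·0.42^3·0.58^2 = 0.249232
1 − 0.896692 = 0.103308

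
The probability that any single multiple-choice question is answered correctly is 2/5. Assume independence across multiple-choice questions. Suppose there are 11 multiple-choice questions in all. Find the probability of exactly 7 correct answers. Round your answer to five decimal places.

0.07007

X ~ Binomial(n=11, p=0.40).
P(X=7) = C(11,7) · p^7 · (1−p)^4
= 330 · 0.0016384 · 0.1296 = 0.0700711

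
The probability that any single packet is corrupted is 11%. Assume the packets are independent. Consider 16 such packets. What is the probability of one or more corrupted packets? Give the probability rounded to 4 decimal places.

P(at least one) = 1 − P(none) = 1 − (1 − 0.11)^16
= 1 − 0.154967 = 0.845033

0.8450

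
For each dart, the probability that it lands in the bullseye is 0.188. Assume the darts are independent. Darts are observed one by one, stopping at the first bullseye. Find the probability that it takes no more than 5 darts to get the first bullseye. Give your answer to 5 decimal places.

0.64700

Y = number of darts to the first success; geometric, p = 0.188.
P(Y ≤ 5) = 1 − (1−p)^5 = 1 − 0.3530044 = 0.6469956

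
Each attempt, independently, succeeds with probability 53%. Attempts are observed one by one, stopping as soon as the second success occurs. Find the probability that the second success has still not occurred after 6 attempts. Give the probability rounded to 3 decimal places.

Needing more than 6 attempts ⇔ fewer than 2 successes in the first 6. With X ~ Binomial(6, 0.53), P(Y > 6) = P(X ≤ 1).
  k=0: C(6,0)·0.53^0·0.47^6 = 0.01078
  k=1: C(6,1)·0.53^1·0.47^5 = 0.07293
P(X ≤ 1) = 0.08371

0.084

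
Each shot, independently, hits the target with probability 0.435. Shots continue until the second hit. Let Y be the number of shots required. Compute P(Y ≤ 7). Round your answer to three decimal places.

0.883

Finishing within 7 shots ⇔ at least 2 successes in the first 7. With X ~ Binomial(7, 0.435), P(Y ≤ 7) = 1 − P(X ≤ 1).
  k=0: C(7,0)·0.435^0·0.565^7 = 0.01838
  k=1: C(7,1)·0.435^1·0.565^6 = 0.09906
1 − 0.11744 = 0.88256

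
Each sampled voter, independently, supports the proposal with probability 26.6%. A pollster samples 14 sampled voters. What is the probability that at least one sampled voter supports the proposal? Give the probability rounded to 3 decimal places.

0.987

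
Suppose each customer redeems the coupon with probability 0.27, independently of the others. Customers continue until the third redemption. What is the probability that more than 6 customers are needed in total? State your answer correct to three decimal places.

0.798

Needing more than 6 customers ⇔ fewer than 3 successes in the first 6. With X ~ Binomial(6, 0.27), P(Y > 6) = P(X ≤ 2).
  k=0: C(6,0)·0.27^0·0.73^6 = 0.15133
  k=1: C(6,1)·0.27^1·0.73^5 = 0.33584
  k=2: C(6,2)·0.27^2·0.73^4 = 0.31053
P(X ≤ 2) = 0.79771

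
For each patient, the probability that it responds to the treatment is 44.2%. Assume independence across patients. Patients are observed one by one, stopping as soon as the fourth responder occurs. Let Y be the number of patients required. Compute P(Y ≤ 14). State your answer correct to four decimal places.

0.9290

Finishing within 14 patients ⇔ at least 4 successes in the first 14. With X ~ Binomial(14, 0.442), P(Y ≤ 14) = 1 − P(X ≤ 3).
  k=0: C(14,0)·0.442^0·0.558^14 = 0.000284
  k=1: C(14,1)·0.442^1·0.558^13 = 0.003146
  k=2: C(14,2)·0.442^2·0.558^12 = 0.016199
  k=3: C(14,3)·0.442^3·0.558^11 = 0.051327
1 − 0.070956 = 0.929044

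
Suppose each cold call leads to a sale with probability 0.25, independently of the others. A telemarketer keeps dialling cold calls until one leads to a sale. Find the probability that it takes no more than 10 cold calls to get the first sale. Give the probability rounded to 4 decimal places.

Y = number of cold calls to the first success; geometric, p = 0.25.
P(Y ≤ 10) = 1 − (1−p)^10 = 1 − 0.056314 = 0.943686

0.9437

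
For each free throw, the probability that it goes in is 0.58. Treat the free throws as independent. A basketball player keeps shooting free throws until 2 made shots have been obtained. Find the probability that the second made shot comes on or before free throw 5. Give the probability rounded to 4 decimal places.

Finishing within 5 free throws ⇔ at least 2 successes in the first 5. With X ~ Binomial(5, 0.58), P(Y ≤ 5) = 1 − P(X ≤ 1).
  k=0: C(5,0)·0.58^0·0.42^5 = 0.013069
  k=1: C(5,1)·0.58^1·0.42^4 = 0.090239
1 − 0.103308 = 0.896692

0.8967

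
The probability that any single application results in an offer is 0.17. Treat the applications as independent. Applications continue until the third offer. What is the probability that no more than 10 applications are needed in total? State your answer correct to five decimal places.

Finishing within 10 applications ⇔ at least 3 successes in the first 10. With X ~ Binomial(10, 0.17), P(Y ≤ 10) = 1 − P(X ≤ 2).
  k=0: C(10,0)·0.17^0·0.83^10 = 0.1551604
  k=1: C(10,1)·0.17^1·0.83^9 = 0.3177984
  k=2: C(10,2)·0.17^2·0.83^8 = 0.2929106
1 − 0.7658695 = 0.2341305

0.23413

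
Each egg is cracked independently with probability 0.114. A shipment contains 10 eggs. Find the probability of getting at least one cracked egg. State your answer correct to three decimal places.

P(at least one) = 1 − P(none) = 1 − (1 − 0.114)^10
= 1 − 0.29808 = 0.70192

0.702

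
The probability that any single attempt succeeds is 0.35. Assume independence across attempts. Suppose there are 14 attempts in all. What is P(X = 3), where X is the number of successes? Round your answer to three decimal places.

0.137

X ~ Binomial(n=14, p=0.35).
P(X=3) = C(14,3) · p^3 · (1−p)^11
= 364 · 0.042875 · 0.0087508 = 0.13657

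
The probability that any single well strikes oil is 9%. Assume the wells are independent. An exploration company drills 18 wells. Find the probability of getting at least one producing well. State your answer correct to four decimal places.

0.8169

P(at least one) = 1 − P(none) = 1 − (1 − 0.09)^18
= 1 − 0.183124 = 0.816876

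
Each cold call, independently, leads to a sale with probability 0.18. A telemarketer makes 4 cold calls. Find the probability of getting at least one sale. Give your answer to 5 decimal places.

P(at least one) = 1 − P(none) = 1 − (1 − 0.18)^4
= 1 − 0.4521218 = 0.5478782

0.54788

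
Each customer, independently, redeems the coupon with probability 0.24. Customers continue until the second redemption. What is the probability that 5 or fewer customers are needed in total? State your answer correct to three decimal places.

Finishing within 5 customers ⇔ at least 2 successes in the first 5. With X ~ Binomial(5, 0.24), P(Y ≤ 5) = 1 − P(X ≤ 1).
  k=0: C(5,0)·0.24^0·0.76^5 = 0.25355
  k=1: C(5,1)·0.24^1·0.76^4 = 0.40035
1 − 0.65390 = 0.34610

0.346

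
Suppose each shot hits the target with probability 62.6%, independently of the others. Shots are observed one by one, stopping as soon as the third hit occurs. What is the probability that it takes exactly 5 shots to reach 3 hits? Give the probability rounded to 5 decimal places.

0.20588

Y = trial on which the third success occurs; negative binomial, r=3, p=0.626.
P(Y=5) = C(4,2) · p^3 · (1−p)^2
= 6 · 0.24531 · 0.13988 = 0.2058816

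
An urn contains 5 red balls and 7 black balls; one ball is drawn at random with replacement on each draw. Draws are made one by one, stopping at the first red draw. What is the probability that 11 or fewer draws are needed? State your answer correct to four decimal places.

Y = number of draws to the first success; geometric, p = 0.416667.
P(Y ≤ 11) = 1 − (1−p)^11 = 1 − 0.002661 = 0.997339

0.9973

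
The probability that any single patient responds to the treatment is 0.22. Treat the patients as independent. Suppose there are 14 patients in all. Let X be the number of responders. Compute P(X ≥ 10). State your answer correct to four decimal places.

0.0001

X ~ Binomial(14, 0.22); P(X ≥ 10) = Σ C(14,k) p^k (1−p)^(14−k) over k:
  k=10: C(14,10)·0.22^10·0.78^4 = 0.000098
  k=11: C(14,11)·0.22^11·0.78^3 = 0.000010
  k=12: C(14,12)·0.22^12·0.78^2 = 0.000001
  k=13: C(14,13)·0.22^13·0.78^1 = 0.000000
  k=14: C(14,14)·0.22^14·0.78^0 = 0.000000
Total = 0.000109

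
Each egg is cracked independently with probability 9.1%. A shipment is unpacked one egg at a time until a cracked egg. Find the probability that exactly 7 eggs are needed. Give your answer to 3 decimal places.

0.051

Geometric (trials to first success), p = 0.091.
P(Y = 7) = (1−p)^6 · p = 0.56414 · 0.091 = 0.05134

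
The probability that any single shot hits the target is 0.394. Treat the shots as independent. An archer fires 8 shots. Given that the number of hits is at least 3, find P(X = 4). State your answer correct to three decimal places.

X ~ Binomial(8, 0.394). Want P(X=4 | X≥3) = P(X=4) / P(X≥3).
P(X=4) = C(8,4)·0.394^4·0.606^4 = 0.22750
P(X≥3) = 1 − 0.01819 − 0.09460 − 0.21527 = 0.67194
Ratio = 0.22750 / 0.67194 = 0.33857

0.339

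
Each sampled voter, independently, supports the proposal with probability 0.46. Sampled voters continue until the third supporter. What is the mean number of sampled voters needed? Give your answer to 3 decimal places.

Y = total sampled voters until the third success; negative binomial with r=3, p=0.46.
E[Y] = r / p = 3 / 0.46 = 6.52174

6.522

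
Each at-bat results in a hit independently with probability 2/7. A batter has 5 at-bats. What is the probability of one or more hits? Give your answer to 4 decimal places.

P(at least one) = 1 − P(none) = 1 − (1 − 0.285714)^5
= 1 − 0.185934 = 0.814066

0.8141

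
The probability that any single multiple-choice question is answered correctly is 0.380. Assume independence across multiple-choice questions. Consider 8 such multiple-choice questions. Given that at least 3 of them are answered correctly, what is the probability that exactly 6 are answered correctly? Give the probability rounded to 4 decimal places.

0.0505

X ~ Binomial(8, 0.38). Want P(X=6 | X≥3) = P(X=6) / P(X≥3).
P(X=6) = C(8,6)·0.38^6·0.62^2 = 0.032407
P(X≥3) = 1 − 0.021834 − 0.107057 − 0.229655 = 0.641454
Ratio = 0.032407 / 0.641454 = 0.050522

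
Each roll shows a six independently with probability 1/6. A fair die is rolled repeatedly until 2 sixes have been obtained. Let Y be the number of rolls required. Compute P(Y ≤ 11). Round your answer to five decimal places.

Finishing within 11 rolls ⇔ at least 2 successes in the first 11. With X ~ Binomial(11, 0.166667), P(Y ≤ 11) = 1 − P(X ≤ 1).
  k=0: C(11,0)·0.166667^0·0.833333^11 = 0.1345880
  k=1: C(11,1)·0.166667^1·0.833333^10 = 0.2960936
1 − 0.4306816 = 0.5693184

0.56932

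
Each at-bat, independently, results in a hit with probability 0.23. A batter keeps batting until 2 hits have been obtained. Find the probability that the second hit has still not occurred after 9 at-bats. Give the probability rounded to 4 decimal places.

0.3509

Needing more than 9 at-bats ⇔ fewer than 2 successes in the first 9. With X ~ Binomial(9, 0.23), P(Y > 9) = P(X ≤ 1).
  k=0: C(9,0)·0.23^0·0.77^9 = 0.095152
  k=1: C(9,1)·0.23^1·0.77^8 = 0.255797
P(X ≤ 1) = 0.350949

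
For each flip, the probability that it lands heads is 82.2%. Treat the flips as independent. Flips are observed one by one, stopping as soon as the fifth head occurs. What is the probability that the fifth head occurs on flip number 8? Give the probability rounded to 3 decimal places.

0.074

Y = trial on which the fifth success occurs; negative binomial, r=5, p=0.822.
P(Y=8) = C(7,4) · p^5 · (1−p)^3
= 35 · 0.37528 · 0.0056398 = 0.07408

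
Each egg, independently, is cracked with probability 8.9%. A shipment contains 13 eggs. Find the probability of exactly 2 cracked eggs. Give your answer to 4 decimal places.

X ~ Binomial(n=13, p=0.089).
P(X=2) = C(13,2) · p^2 · (1−p)^11
= 78 · 0.007921 · 0.35868 = 0.221604

0.2216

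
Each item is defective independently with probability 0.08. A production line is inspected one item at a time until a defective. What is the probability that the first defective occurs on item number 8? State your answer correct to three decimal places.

Geometric (trials to first success), p = 0.08.
P(Y = 8) = (1−p)^7 · p = 0.55785 · 0.08 = 0.04463

0.045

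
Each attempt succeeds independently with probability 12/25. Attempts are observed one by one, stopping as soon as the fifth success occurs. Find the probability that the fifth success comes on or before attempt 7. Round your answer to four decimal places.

Finishing within 7 attempts ⇔ at least 5 successes in the first 7. With X ~ Binomial(7, 0.48), P(Y ≤ 7) = 1 − P(X ≤ 4).
  k=0: C(7,0)·0.48^0·0.52^7 = 0.010281
  k=1: C(7,1)·0.48^1·0.52^6 = 0.066429
  k=2: C(7,2)·0.48^2·0.52^5 = 0.183958
  k=3: C(7,3)·0.48^3·0.52^4 = 0.283012
  k=4: C(7,4)·0.48^4·0.52^3 = 0.261242
1 − 0.804922 = 0.195078

0.1951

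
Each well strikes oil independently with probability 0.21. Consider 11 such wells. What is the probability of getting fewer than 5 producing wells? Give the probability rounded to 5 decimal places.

0.93929

X ~ Binomial(11, 0.21); P(X ≤ 4) = Σ C(11,k) p^k (1−p)^(11−k) over k:
  k=0: C(11,0)·0.21^0·0.79^11 = 0.0747994
  k=1: C(11,1)·0.21^1·0.79^10 = 0.2187172
  k=2: C(11,2)·0.21^2·0.79^9 = 0.2907000
  k=3: C(11,3)·0.21^3·0.79^8 = 0.2318241
  k=4: C(11,4)·0.21^4·0.79^7 = 0.1232482
Total = 0.9392889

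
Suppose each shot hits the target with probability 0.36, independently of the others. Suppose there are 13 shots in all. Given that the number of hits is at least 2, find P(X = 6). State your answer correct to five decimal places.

0.16852

X ~ Binomial(13, 0.36). Want P(X=6 | X≥2) = P(X=6) / P(X≥2).
P(X=6) = C(13,6)·0.36^6·0.64^7 = 0.1642828
P(X≥2) = 1 − 0.0030223 − 0.0221007 = 0.9748770
Ratio = 0.1642828 / 0.9748770 = 0.1685164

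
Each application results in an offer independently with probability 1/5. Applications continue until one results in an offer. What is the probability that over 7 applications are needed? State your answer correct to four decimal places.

0.2097

Y = number of applications to the first success; geometric, p = 0.20.
P(Y > 7) = P(first 7 all fail) = (1−p)^7 = 0.209715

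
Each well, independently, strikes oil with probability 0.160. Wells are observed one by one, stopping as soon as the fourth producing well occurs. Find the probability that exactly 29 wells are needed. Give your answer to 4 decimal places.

0.0275

Y = trial on which the fourth success occurs; negative binomial, r=4, p=0.16.
P(Y=29) = C(28,3) · p^4 · (1−p)^25
= 3276 · 0.00065536 · 0.012793 = 0.027467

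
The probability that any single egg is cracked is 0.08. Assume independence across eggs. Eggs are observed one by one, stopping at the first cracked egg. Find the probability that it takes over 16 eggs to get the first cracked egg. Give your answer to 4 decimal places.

0.2634

Y = number of eggs to the first success; geometric, p = 0.08.
P(Y > 16) = P(first 16 all fail) = (1−p)^16 = 0.263394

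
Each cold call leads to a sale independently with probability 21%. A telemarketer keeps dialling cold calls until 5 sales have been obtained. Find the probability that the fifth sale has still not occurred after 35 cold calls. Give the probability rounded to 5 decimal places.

0.11407

Needing more than 35 cold calls ⇔ fewer than 5 successes in the first 35. With X ~ Binomial(35, 0.21), P(Y > 35) = P(X ≤ 4).
  k=0: C(35,0)·0.21^0·0.79^35 = 0.0002612
  k=1: C(35,1)·0.21^1·0.79^34 = 0.0024300
  k=2: C(35,2)·0.21^2·0.79^33 = 0.0109812
  k=3: C(35,3)·0.21^3·0.79^32 = 0.0321096
  k=4: C(35,4)·0.21^4·0.79^31 = 0.0682836
P(X ≤ 4) = 0.1140656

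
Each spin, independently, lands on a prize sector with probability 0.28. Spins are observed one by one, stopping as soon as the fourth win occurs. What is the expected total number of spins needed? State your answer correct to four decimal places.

14.2857

Y = total spins until the fourth success; negative binomial with r=4, p=0.28.
E[Y] = r / p = 4 / 0.28 = 14.285714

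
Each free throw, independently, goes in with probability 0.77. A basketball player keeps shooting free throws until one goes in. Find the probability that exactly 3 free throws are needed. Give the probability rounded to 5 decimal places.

Geometric (trials to first success), p = 0.77.
P(Y = 3) = (1−p)^2 · p = 0.0529 · 0.77 = 0.0407330

0.04073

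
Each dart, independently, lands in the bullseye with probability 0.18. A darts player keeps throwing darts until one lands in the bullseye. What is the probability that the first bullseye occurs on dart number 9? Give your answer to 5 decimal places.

0.03679

Geometric (trials to first success), p = 0.18.
P(Y = 9) = (1−p)^8 · p = 0.20441 · 0.18 = 0.0367945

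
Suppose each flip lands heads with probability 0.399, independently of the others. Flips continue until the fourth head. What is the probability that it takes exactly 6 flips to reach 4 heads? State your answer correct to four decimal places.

Y = trial on which the fourth success occurs; negative binomial, r=4, p=0.399.
P(Y=6) = C(5,3) · p^4 · (1−p)^2
= 10 · 0.025345 · 0.3612 = 0.091546

0.0915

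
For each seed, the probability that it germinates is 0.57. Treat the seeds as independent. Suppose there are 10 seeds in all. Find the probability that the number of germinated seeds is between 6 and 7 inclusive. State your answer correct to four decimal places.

X ~ Binomial(10, 0.57); P(6 ≤ X ≤ 7) = Σ C(10,k) p^k (1−p)^(10−k) over k:
  k=6: C(10,6)·0.57^6·0.43^4 = 0.246231
  k=7: C(10,7)·0.57^7·0.43^3 = 0.186514
Total = 0.432744

0.4327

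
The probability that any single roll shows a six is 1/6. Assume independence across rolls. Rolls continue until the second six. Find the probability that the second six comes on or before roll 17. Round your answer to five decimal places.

0.80168

Finishing within 17 rolls ⇔ at least 2 successes in the first 17. With X ~ Binomial(17, 0.166667), P(Y ≤ 17) = 1 − P(X ≤ 1).
  k=0: C(17,0)·0.166667^0·0.833333^17 = 0.0450732
  k=1: C(17,1)·0.166667^1·0.833333^16 = 0.1532490
1 − 0.1983223 = 0.8016777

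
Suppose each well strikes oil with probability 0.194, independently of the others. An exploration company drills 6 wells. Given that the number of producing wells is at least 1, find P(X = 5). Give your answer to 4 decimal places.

X ~ Binomial(6, 0.194). Want P(X=5 | X≥1) = P(X=5) / P(X≥1).
P(X=5) = C(6,5)·0.194^5·0.806^1 = 0.001329
P(X≥1) = 1 − 0.274164 = 0.725836
Ratio = 0.001329 / 0.725836 = 0.001831

0.0018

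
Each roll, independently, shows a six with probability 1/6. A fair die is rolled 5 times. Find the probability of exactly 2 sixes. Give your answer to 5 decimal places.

0.16075

X ~ Binomial(n=5, p=0.166667).
P(X=2) = C(5,2) · p^2 · (1−p)^3
= 10 · 0.027778 · 0.5787 = 0.1607510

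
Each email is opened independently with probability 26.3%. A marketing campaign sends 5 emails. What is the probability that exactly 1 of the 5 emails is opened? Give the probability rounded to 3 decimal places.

X ~ Binomial(n=5, p=0.263).
P(X=1) = C(5,1) · p^1 · (1−p)^4
= 5 · 0.263 · 0.29503 = 0.38797

0.388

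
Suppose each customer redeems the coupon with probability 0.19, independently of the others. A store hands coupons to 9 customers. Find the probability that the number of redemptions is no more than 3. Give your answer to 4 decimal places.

X ~ Binomial(9, 0.19); P(X ≤ 3) = Σ C(9,k) p^k (1−p)^(9−k) over k:
  k=0: C(9,0)·0.19^0·0.81^9 = 0.150095
  k=1: C(9,1)·0.19^1·0.81^8 = 0.316866
  k=2: C(9,2)·0.19^2·0.81^7 = 0.297307
  k=3: C(9,3)·0.19^3·0.81^6 = 0.162723
Total = 0.926991

0.9270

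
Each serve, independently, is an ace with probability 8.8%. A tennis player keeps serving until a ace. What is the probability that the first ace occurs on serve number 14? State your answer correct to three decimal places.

0.027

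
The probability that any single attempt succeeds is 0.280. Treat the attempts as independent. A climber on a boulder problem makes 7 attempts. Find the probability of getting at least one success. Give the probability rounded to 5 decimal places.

P(at least one) = 1 − P(none) = 1 − (1 − 0.28)^7
= 1 − 0.1003061 = 0.8996939

0.89969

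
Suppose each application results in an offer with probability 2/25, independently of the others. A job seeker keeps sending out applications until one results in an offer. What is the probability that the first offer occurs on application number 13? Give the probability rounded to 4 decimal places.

Geometric (trials to first success), p = 0.08.
P(Y = 13) = (1−p)^12 · p = 0.36767 · 0.08 = 0.029413

0.0294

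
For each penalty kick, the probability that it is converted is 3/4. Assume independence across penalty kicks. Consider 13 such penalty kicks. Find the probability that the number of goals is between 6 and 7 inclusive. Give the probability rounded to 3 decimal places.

X ~ Binomial(13, 0.75); P(6 ≤ X ≤ 7) = Σ C(13,k) p^k (1−p)^(13−k) over k:
  k=6: C(13,6)·0.75^6·0.25^7 = 0.01864
  k=7: C(13,7)·0.75^7·0.25^6 = 0.05592
Total = 0.07456

0.075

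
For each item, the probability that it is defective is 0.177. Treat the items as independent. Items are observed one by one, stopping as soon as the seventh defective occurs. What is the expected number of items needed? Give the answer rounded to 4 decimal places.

Y = total items until the seventh success; negative binomial with r=7, p=0.177.
E[Y] = r / p = 7 / 0.177 = 39.548023

39.5480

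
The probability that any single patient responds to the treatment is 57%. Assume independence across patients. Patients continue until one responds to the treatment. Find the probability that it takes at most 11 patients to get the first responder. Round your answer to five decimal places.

Y = number of patients to the first success; geometric, p = 0.57.
P(Y ≤ 11) = 1 − (1−p)^11 = 1 − 0.0000929 = 0.9999071

0.99991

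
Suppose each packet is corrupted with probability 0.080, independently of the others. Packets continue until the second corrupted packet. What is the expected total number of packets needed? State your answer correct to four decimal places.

Y = total packets until the second success; negative binomial with r=2, p=0.08.
E[Y] = r / p = 2 / 0.08 = 25.000000

25.0000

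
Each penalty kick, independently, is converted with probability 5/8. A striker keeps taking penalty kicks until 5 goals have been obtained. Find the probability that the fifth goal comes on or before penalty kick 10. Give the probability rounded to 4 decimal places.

0.8725

Finishing within 10 penalty kicks ⇔ at least 5 successes in the first 10. With X ~ Binomial(10, 0.625), P(Y ≤ 10) = 1 − P(X ≤ 4).
  k=0: C(10,0)·0.625^0·0.375^10 = 0.000055
  k=1: C(10,1)·0.625^1·0.375^9 = 0.000917
  k=2: C(10,2)·0.625^2·0.375^8 = 0.006874
  k=3: C(10,3)·0.625^3·0.375^7 = 0.030552
  k=4: C(10,4)·0.625^4·0.375^6 = 0.089110
1 − 0.127508 = 0.872492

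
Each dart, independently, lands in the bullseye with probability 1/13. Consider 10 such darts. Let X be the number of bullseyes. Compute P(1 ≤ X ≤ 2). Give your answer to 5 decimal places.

X ~ Binomial(10, 0.076923); P(1 ≤ X ≤ 2) = Σ C(10,k) p^k (1−p)^(10−k) over k:
  k=1: C(10,1)·0.076923^1·0.923077^9 = 0.3742809
  k=2: C(10,2)·0.076923^2·0.923077^8 = 0.1403553
Total = 0.5146363

0.51464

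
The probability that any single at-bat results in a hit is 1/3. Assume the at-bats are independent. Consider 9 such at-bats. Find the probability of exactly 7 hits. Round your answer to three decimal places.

X ~ Binomial(n=9, p=0.333333).
P(X=7) = C(9,7) · p^7 · (1−p)^2
= 36 · 0.00045725 · 0.44444 = 0.00732

0.007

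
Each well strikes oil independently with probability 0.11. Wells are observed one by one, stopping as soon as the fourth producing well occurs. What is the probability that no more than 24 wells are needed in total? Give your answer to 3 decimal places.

Finishing within 24 wells ⇔ at least 4 successes in the first 24. With X ~ Binomial(24, 0.11), P(Y ≤ 24) = 1 − P(X ≤ 3).
  k=0: C(24,0)·0.11^0·0.89^24 = 0.06100
  k=1: C(24,1)·0.11^1·0.89^23 = 0.18096
  k=2: C(24,2)·0.11^2·0.89^22 = 0.25720
  k=3: C(24,3)·0.11^3·0.89^21 = 0.23312
1 − 0.73228 = 0.26772

0.268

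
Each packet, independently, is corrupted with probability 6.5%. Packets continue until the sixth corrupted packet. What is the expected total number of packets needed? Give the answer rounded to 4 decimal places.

Y = total packets until the sixth success; negative binomial with r=6, p=0.065.
E[Y] = r / p = 6 / 0.065 = 92.307692

92.3077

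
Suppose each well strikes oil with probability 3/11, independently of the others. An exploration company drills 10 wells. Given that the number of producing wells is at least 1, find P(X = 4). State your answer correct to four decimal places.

0.1793

X ~ Binomial(10, 0.272727). Want P(X=4 | X≥1) = P(X=4) / P(X≥1).
P(X=4) = C(10,4)·0.272727^4·0.727273^6 = 0.171916
P(X≥1) = 1 − 0.041397 = 0.958603
Ratio = 0.171916 / 0.958603 = 0.179341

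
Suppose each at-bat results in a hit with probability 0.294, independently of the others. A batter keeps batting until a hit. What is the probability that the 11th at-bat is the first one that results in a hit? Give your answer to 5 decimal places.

0.00904

Geometric (trials to first success), p = 0.294.
P(Y = 11) = (1−p)^10 · p = 0.030764 · 0.294 = 0.0090447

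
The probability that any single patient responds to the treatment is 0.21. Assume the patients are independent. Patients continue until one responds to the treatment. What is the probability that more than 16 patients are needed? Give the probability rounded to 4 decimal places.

Y = number of patients to the first success; geometric, p = 0.21.
P(Y > 16) = P(first 16 all fail) = (1−p)^16 = 0.023016

0.0230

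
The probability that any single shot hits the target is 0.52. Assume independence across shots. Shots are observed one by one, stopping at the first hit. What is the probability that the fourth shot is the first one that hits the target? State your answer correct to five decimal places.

Geometric (trials to first success), p = 0.52.
P(Y = 4) = (1−p)^3 · p = 0.11059 · 0.52 = 0.0575078

0.05751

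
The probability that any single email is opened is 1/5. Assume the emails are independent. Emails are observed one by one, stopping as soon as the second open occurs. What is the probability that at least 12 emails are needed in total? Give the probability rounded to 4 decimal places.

Needing more than 11 emails ⇔ fewer than 2 successes in the first 11. With X ~ Binomial(11, 0.20), P(Y > 11) = P(X ≤ 1).
  k=0: C(11,0)·0.20^0·0.80^11 = 0.085899
  k=1: C(11,1)·0.20^1·0.80^10 = 0.236223
P(X ≤ 1) = 0.322123

0.3221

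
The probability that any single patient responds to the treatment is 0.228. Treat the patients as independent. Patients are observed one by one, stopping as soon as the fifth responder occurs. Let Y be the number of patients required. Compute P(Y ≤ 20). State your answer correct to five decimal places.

0.49281

Finishing within 20 patients ⇔ at least 5 successes in the first 20. With X ~ Binomial(20, 0.228), P(Y ≤ 20) = 1 − P(X ≤ 4).
  k=0: C(20,0)·0.228^0·0.772^20 = 0.0056539
  k=1: C(20,1)·0.228^1·0.772^19 = 0.0333959
  k=2: C(20,2)·0.228^2·0.772^18 = 0.0936989
  k=3: C(20,3)·0.228^3·0.772^17 = 0.1660365
  k=4: C(20,4)·0.228^4·0.772^16 = 0.2084059
1 − 0.5071911 = 0.4928089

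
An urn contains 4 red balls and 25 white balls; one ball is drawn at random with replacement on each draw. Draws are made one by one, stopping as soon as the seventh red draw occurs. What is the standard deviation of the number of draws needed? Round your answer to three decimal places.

17.810

Y = total draws until the seventh success; negative binomial with r=7, p=0.137931.
SD(Y) = √[r(1−p)/p²] = √(317.18750) = 17.80976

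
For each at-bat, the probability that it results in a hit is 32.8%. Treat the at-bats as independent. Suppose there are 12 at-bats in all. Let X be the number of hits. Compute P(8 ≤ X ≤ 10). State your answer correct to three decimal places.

X ~ Binomial(12, 0.328); P(8 ≤ X ≤ 10) = Σ C(12,k) p^k (1−p)^(12−k) over k:
  k=8: C(12,8)·0.328^8·0.672^4 = 0.01352
  k=9: C(12,9)·0.328^9·0.672^3 = 0.00293
  k=10: C(12,10)·0.328^10·0.672^2 = 0.00043
Total = 0.01689

0.017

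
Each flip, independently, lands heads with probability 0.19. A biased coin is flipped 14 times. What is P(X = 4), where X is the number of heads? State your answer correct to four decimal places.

X ~ Binomial(n=14, p=0.19).
P(X=4) = C(14,4) · p^4 · (1−p)^10
= 1001 · 0.0013032 · 0.12158 = 0.158598

0.1586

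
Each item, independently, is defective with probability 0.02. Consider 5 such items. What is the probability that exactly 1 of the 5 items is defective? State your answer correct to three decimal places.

0.092

X ~ Binomial(n=5, p=0.02).
P(X=1) = C(5,1) · p^1 · (1−p)^4
= 5 · 0.02 · 0.92237 = 0.09224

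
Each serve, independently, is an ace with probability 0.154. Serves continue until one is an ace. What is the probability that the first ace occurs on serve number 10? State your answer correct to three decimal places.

Geometric (trials to first success), p = 0.154.
P(Y = 10) = (1−p)^9 · p = 0.22199 · 0.154 = 0.03419

0.034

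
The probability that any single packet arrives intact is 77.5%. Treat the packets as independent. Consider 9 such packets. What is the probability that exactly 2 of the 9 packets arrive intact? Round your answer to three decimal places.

X ~ Binomial(n=9, p=0.775).
P(X=2) = C(9,2) · p^2 · (1−p)^7
= 36 · 0.60062 · 2.9193e-05 = 0.00063

0.001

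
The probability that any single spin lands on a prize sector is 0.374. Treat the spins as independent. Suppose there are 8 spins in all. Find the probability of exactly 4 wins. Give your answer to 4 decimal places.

X ~ Binomial(n=8, p=0.374).
P(X=4) = C(8,4) · p^4 · (1−p)^4
= 70 · 0.019565 · 0.15357 = 0.210321

0.2103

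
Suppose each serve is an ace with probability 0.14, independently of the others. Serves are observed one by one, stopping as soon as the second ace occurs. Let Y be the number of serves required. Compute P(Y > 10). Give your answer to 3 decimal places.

0.582

Needing more than 10 serves ⇔ fewer than 2 successes in the first 10. With X ~ Binomial(10, 0.14), P(Y > 10) = P(X ≤ 1).
  k=0: C(10,0)·0.14^0·0.86^10 = 0.22130
  k=1: C(10,1)·0.14^1·0.86^9 = 0.36026
P(X ≤ 1) = 0.58156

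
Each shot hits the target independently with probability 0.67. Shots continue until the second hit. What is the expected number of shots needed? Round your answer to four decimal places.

2.9851

Y = total shots until the second success; negative binomial with r=2, p=0.67.
E[Y] = r / p = 2 / 0.67 = 2.985075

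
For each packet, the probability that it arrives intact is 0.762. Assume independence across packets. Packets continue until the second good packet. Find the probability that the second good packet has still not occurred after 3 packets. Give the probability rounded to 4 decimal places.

Needing more than 3 packets ⇔ fewer than 2 successes in the first 3. With X ~ Binomial(3, 0.762), P(Y > 3) = P(X ≤ 1).
  k=0: C(3,0)·0.762^0·0.238^3 = 0.013481
  k=1: C(3,1)·0.762^1·0.238^2 = 0.129488
P(X ≤ 1) = 0.142969

0.1430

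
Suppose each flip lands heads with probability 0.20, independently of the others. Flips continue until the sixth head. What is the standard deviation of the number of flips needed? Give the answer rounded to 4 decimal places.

Y = total flips until the sixth success; negative binomial with r=6, p=0.20.
SD(Y) = √[r(1−p)/p²] = √(120.000000) = 10.954451

10.9545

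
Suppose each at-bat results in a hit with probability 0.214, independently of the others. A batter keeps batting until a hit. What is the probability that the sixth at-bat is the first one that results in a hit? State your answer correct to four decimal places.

Geometric (trials to first success), p = 0.214.
P(Y = 6) = (1−p)^5 · p = 0.29999 · 0.214 = 0.064199

0.0642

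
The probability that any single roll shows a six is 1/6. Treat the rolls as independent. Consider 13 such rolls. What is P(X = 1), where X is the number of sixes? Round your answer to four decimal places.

X ~ Binomial(n=13, p=0.166667).
P(X=1) = C(13,1) · p^1 · (1−p)^12
= 13 · 0.16667 · 0.11216 = 0.243006

0.2430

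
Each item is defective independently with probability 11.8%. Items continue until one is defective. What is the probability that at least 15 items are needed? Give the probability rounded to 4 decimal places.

0.1724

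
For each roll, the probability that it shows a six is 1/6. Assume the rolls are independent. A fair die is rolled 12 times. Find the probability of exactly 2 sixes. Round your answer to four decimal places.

0.2961

X ~ Binomial(n=12, p=0.166667).
P(X=2) = C(12,2) · p^2 · (1−p)^10
= 66 · 0.027778 · 0.16151 = 0.296094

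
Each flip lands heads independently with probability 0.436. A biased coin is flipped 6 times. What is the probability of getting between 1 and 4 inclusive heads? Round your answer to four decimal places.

0.9076

X ~ Binomial(6, 0.436); P(1 ≤ X ≤ 4) = Σ C(6,k) p^k (1−p)^(6−k) over k:
  k=1: C(6,1)·0.436^1·0.564^5 = 0.149291
  k=2: C(6,2)·0.436^2·0.564^4 = 0.288523
  k=3: C(6,3)·0.436^3·0.564^3 = 0.297390
  k=4: C(6,4)·0.436^4·0.564^2 = 0.172423
Total = 0.907627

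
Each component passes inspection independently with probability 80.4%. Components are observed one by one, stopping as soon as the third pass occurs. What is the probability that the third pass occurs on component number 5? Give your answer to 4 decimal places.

0.1198

Y = trial on which the third success occurs; negative binomial, r=3, p=0.804.
P(Y=5) = C(4,2) · p^3 · (1−p)^2
= 6 · 0.51972 · 0.038416 = 0.119793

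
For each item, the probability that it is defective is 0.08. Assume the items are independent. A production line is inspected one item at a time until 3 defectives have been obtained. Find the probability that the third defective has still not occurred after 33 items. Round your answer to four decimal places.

0.5018

Needing more than 33 items ⇔ fewer than 3 successes in the first 33. With X ~ Binomial(33, 0.08), P(Y > 33) = P(X ≤ 2).
  k=0: C(33,0)·0.08^0·0.92^33 = 0.063826
  k=1: C(33,1)·0.08^1·0.92^32 = 0.183153
  k=2: C(33,2)·0.08^2·0.92^31 = 0.254822
P(X ≤ 2) = 0.501801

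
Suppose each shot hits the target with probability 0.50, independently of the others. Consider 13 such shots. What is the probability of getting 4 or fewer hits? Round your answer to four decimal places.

0.1334

X ~ Binomial(13, 0.50); P(X ≤ 4) = Σ C(13,k) p^k (1−p)^(13−k) over k:
  k=0: C(13,0)·0.50^0·0.50^13 = 0.000122
  k=1: C(13,1)·0.50^1·0.50^12 = 0.001587
  k=2: C(13,2)·0.50^2·0.50^11 = 0.009521
  k=3: C(13,3)·0.50^3·0.50^10 = 0.034912
  k=4: C(13,4)·0.50^4·0.50^9 = 0.087280
Total = 0.133423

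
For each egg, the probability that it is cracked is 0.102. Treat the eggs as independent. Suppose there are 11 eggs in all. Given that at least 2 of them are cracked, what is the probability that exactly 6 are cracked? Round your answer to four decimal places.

X ~ Binomial(11, 0.102). Want P(X=6 | X≥2) = P(X=6) / P(X≥2).
P(X=6) = C(11,6)·0.102^6·0.898^5 = 0.000304
P(X≥2) = 1 − 0.306224 − 0.382610 = 0.311166
Ratio = 0.000304 / 0.311166 = 0.000976

0.0010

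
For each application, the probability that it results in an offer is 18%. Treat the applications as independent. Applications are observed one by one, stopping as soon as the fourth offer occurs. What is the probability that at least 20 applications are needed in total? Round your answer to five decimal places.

0.54510

Needing more than 19 applications ⇔ fewer than 4 successes in the first 19. With X ~ Binomial(19, 0.18), P(Y > 19) = P(X ≤ 3).
  k=0: C(19,0)·0.18^0·0.82^19 = 0.0230390
  k=1: C(19,1)·0.18^1·0.82^18 = 0.0960894
  k=2: C(19,2)·0.18^2·0.82^17 = 0.1898351
  k=3: C(19,3)·0.18^3·0.82^16 = 0.2361364
P(X ≤ 3) = 0.5450999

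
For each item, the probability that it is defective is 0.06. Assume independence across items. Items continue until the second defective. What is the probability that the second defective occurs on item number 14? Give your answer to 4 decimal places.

0.0223

Y = trial on which the second success occurs; negative binomial, r=2, p=0.06.
P(Y=14) = C(13,1) · p^2 · (1−p)^12
= 13 · 0.0036 · 0.47592 = 0.022273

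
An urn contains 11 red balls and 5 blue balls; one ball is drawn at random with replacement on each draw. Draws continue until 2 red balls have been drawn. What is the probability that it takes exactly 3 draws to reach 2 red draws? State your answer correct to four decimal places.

0.2954

Y = trial on which the second success occurs; negative binomial, r=2, p=0.6875.
P(Y=3) = C(2,1) · p^2 · (1−p)^1
= 2 · 0.47266 · 0.3125 = 0.295410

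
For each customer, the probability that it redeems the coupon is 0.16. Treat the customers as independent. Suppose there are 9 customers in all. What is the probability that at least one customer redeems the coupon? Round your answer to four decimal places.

0.7918

P(at least one) = 1 − P(none) = 1 − (1 − 0.16)^9
= 1 − 0.208216 = 0.791784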